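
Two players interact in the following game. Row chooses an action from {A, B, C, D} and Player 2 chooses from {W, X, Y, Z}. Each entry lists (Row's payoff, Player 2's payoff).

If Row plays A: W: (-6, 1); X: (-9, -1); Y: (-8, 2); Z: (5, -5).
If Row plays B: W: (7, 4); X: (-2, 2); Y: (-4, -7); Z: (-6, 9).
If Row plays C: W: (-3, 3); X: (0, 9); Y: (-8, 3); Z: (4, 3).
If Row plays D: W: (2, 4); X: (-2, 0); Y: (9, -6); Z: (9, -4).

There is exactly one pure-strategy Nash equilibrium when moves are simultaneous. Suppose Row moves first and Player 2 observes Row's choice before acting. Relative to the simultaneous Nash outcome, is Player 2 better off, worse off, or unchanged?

Player 2 best-responds to each possible Row move:
- A: Player 2 compares 1, -1, 2, -5 and picks Y; Row would get -8.
- B: Player 2 compares 4, 2, -7, 9 and picks Z; Row would get -6.
- C: Player 2 compares 3, 9, 3, 3 and picks X; Row would get 0.
- D: Player 2 compares 4, 0, -6, -4 and picks W; Row would get 2.
Row's induced payoffs are -8, -6, 0, 2, so Row commits to D. Subgame-perfect outcome: (D, W) with payoffs (2, 4).
For the simultaneous game, intersect best replies.
Row's best replies: W→B; X→C; Y→D; Z→D.
Player 2's best replies: A→Y; B→Z; C→X; D→W.
Only (C, X) has each player best-responding; Nash payoffs (0, 9).
Player 2 earns 4 sequentially versus 9 at the Nash outcome: worse off.

worse off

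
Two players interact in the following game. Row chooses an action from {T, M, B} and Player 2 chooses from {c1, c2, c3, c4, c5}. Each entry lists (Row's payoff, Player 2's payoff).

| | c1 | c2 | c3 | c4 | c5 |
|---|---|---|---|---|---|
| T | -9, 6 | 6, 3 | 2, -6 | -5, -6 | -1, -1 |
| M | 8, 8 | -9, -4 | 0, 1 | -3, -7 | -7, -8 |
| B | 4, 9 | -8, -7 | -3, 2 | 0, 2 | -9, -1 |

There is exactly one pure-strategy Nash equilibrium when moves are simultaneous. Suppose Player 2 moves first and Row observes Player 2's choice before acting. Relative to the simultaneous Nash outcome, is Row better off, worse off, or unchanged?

unchanged

Backward induction with Player 2 moving first.
- c1 → Row plays M (best of -9, 8, 4); Player 2 gets 8.
- c2 → Row plays T (best of 6, -9, -8); Player 2 gets 3.
- c3 → Row plays T (best of 2, 0, -3); Player 2 gets -6.
- c4 → Row plays B (best of -5, -3, 0); Player 2 gets 2.
- c5 → Row plays T (best of -1, -7, -9); Player 2 gets -1.
Maximizing over 8, 3, -6, 2, -1, Player 2 chooses c1. Subgame-perfect outcome: (M, c1) with payoffs (8, 8).
Under simultaneous play:
Row's best replies: c1→M; c2→T; c3→T; c4→B; c5→T.
Player 2's best replies: T→c1; M→c1; B→c1.
Only (M, c1) has each player best-responding; Nash payoffs (8, 8).
Row earns 8 sequentially versus 8 at the Nash outcome: unchanged.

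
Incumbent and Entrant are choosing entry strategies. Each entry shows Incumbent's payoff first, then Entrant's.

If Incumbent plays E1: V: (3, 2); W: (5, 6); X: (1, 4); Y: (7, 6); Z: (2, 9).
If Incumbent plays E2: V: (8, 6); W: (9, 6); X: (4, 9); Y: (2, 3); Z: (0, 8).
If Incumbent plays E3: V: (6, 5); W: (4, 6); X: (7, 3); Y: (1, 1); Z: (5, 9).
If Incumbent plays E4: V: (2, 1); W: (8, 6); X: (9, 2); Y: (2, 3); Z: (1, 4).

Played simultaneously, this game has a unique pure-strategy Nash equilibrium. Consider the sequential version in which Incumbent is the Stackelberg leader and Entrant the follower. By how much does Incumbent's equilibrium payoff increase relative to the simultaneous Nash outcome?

Entrant best-responds to each possible Incumbent move:
- E1: BR = Z, leader payoff 2.
- E2: BR = X, leader payoff 4.
- E3: BR = Z, leader payoff 5.
- E4: BR = W, leader payoff 8.
Incumbent's induced payoffs are 2, 4, 5, 8, so Incumbent commits to E4. Subgame-perfect outcome: (E4, W) with payoffs (8, 6).
For the simultaneous game, intersect best replies.
Incumbent's best replies: V→E2; W→E2; X→E4; Y→E1; Z→E3.
Entrant's best replies: E1→Z; E2→X; E3→Z; E4→W.
Only (E3, Z) has each player best-responding; Nash payoffs (5, 9).
Incumbent's commitment gain: 8 − 5 = 3.

3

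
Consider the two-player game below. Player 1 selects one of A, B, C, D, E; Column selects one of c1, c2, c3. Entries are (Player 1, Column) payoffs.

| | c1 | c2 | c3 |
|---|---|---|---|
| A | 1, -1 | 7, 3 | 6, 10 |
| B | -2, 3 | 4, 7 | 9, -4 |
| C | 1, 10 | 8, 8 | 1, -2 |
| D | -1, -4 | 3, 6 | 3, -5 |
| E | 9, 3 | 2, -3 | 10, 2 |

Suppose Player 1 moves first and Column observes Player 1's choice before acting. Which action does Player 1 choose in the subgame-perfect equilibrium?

Column best-responds to each possible Player 1 move:
- A: BR = c3, leader payoff 6.
- B: BR = c2, leader payoff 4.
- C: BR = c1, leader payoff 1.
- D: BR = c2, leader payoff 3.
- E: BR = c1, leader payoff 9.
Player 1's induced payoffs are 6, 4, 1, 3, 9, so Player 1 commits to E. Subgame-perfect outcome: (E, c1) with payoffs (9, 3).

E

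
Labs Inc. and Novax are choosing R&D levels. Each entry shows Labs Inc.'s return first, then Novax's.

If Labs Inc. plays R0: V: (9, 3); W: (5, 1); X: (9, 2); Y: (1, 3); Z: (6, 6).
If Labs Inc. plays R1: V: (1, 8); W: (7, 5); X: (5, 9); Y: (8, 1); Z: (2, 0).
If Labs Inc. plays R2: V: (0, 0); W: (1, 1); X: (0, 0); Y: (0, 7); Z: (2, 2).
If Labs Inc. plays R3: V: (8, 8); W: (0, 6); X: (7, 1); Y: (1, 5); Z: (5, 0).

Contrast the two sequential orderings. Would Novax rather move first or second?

If Labs Inc. leads: Novax's best replies are R0→Z, R1→X, R2→Y, R3→V; Labs Inc.'s induced payoffs 6, 5, 0, 8; outcome (R3, V), payoffs (8, 8).
If Novax leads: Labs Inc.'s best replies are V→R0, W→R1, X→R0, Y→R1, Z→R0; Novax's induced payoffs 3, 5, 2, 1, 6; outcome (R0, Z), payoffs (6, 6).
Novax gets 6 moving first and 8 moving second, so Novax prefers to move second.

second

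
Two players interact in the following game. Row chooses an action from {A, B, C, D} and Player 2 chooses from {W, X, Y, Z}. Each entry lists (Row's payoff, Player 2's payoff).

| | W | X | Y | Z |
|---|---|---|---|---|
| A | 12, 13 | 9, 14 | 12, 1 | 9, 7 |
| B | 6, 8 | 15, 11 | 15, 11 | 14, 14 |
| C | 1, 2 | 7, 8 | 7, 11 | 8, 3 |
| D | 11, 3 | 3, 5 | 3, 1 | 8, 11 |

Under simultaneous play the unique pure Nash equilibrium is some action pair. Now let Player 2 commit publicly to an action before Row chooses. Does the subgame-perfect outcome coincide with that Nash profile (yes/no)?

yes

Solve by backward induction (Player 2 leads).
- W: BR = A, leader payoff 13.
- X: BR = B, leader payoff 11.
- Y: BR = B, leader payoff 11.
- Z: BR = B, leader payoff 14.
Among 13, 11, 11, 14, the best is 14 at Z. Subgame-perfect outcome: (B, Z) with payoffs (14, 14).
For the simultaneous game, intersect best replies.
Row's best replies: W→A; X→B; Y→B; Z→B.
Player 2's best replies: A→X; B→Z; C→Y; D→Z.
The unique mutual best reply is (B, Z), giving (14, 14).
Sequential outcome (B, Z) coincides with the Nash profile (B, Z).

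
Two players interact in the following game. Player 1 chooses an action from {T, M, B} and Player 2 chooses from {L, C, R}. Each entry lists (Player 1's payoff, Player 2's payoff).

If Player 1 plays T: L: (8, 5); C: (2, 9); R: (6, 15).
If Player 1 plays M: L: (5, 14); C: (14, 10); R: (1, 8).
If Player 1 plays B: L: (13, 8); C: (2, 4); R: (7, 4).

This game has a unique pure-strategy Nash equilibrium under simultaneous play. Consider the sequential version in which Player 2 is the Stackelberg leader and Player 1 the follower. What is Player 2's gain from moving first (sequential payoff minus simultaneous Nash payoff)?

Work backward from Player 1's decision.
- L → Player 1 plays B (best of 8, 5, 13); Player 2 gets 8.
- C → Player 1 plays M (best of 2, 14, 2); Player 2 gets 10.
- R → Player 1 plays B (best of 6, 1, 7); Player 2 gets 4.
Maximizing over 8, 10, 4, Player 2 chooses C. Subgame-perfect outcome: (M, C) with payoffs (14, 10).
For the simultaneous game, intersect best replies.
Player 1's best replies: L→B; C→M; R→B.
Player 2's best replies: T→R; M→L; B→L.
Only (B, L) has each player best-responding; Nash payoffs (13, 8).
Player 2's commitment gain: 10 − 8 = 2.

2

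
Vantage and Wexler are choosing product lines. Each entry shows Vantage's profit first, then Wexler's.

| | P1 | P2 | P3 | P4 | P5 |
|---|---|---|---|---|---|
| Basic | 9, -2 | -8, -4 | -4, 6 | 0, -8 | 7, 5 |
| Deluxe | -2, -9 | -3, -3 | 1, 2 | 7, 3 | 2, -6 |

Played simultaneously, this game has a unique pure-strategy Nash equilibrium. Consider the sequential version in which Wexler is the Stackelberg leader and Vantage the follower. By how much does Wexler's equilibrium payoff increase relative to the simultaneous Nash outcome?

2

Work backward from Vantage's decision.
- P1: BR = Basic, leader payoff -2.
- P2: BR = Deluxe, leader payoff -3.
- P3: BR = Deluxe, leader payoff 2.
- P4: BR = Deluxe, leader payoff 3.
- P5: BR = Basic, leader payoff 5.
Wexler's induced payoffs are -2, -3, 2, 3, 5, so Wexler commits to P5. Subgame-perfect outcome: (Basic, P5) with payoffs (7, 5).
Under simultaneous play:
Vantage's best replies: P1→Basic; P2→Deluxe; P3→Deluxe; P4→Deluxe; P5→Basic.
Wexler's best replies: Basic→P3; Deluxe→P4.
Only (Deluxe, P4) has each player best-responding; Nash payoffs (7, 3).
Wexler's commitment gain: 5 − 3 = 2.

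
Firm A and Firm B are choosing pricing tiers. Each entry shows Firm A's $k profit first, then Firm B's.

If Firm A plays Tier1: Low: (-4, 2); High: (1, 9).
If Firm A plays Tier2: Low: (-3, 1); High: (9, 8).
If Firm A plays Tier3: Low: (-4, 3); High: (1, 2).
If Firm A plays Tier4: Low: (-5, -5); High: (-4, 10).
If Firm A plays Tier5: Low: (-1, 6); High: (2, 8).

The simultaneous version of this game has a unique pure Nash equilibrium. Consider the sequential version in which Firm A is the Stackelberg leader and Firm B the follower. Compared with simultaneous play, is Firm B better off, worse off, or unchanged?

Work backward from Firm B's decision.
- Tier1 → Firm B plays High (best of 2, 9); Firm A gets 1.
- Tier2 → Firm B plays High (best of 1, 8); Firm A gets 9.
- Tier3 → Firm B plays Low (best of 3, 2); Firm A gets -4.
- Tier4 → Firm B plays High (best of -5, 10); Firm A gets -4.
- Tier5 → Firm B plays High (best of 6, 8); Firm A gets 2.
Among 1, 9, -4, -4, 2, the best is 9 at Tier2. Subgame-perfect outcome: (Tier2, High) with payoffs (9, 8).
Now find the simultaneous Nash equilibrium.
Firm A's best replies: Low→Tier5; High→Tier2.
Firm B's best replies: Tier1→High; Tier2→High; Tier3→Low; Tier4→High; Tier5→High.
The unique mutual best reply is (Tier2, High), giving (9, 8).
Firm B earns 8 sequentially versus 8 at the Nash outcome: unchanged.

unchanged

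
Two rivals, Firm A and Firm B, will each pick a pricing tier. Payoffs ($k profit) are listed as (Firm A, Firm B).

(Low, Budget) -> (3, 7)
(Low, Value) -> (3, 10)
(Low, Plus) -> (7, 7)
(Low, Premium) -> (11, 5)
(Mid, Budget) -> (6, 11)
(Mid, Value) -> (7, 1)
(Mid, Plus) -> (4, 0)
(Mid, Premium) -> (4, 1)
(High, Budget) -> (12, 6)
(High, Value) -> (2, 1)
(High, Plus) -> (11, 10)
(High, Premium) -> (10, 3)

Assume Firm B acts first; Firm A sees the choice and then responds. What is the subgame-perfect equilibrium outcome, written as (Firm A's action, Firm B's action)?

(High, Plus)

Solve by backward induction (Firm B leads).
- Budget → Firm A plays High (best of 3, 6, 12); Firm B gets 6.
- Value → Firm A plays Mid (best of 3, 7, 2); Firm B gets 1.
- Plus → Firm A plays High (best of 7, 4, 11); Firm B gets 10.
- Premium → Firm A plays Low (best of 11, 4, 10); Firm B gets 5.
Among 6, 1, 10, 5, the best is 10 at Plus. Subgame-perfect outcome: (High, Plus) with payoffs (11, 10).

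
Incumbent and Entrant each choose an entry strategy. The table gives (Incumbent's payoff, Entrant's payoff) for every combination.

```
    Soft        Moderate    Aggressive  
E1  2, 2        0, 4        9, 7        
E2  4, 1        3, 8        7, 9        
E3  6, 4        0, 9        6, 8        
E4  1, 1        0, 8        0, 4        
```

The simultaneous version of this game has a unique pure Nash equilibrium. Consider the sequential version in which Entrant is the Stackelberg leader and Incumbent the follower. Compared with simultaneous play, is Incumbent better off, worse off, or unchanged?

worse off

Work backward from Incumbent's decision.
- Soft → Incumbent plays E3 (best of 2, 4, 6, 1); Entrant gets 4.
- Moderate → Incumbent plays E2 (best of 0, 3, 0, 0); Entrant gets 8.
- Aggressive → Incumbent plays E1 (best of 9, 7, 6, 0); Entrant gets 7.
Entrant's induced payoffs are 4, 8, 7, so Entrant commits to Moderate. Subgame-perfect outcome: (E2, Moderate) with payoffs (3, 8).
For the simultaneous game, intersect best replies.
Incumbent's best replies: Soft→E3; Moderate→E2; Aggressive→E1.
Entrant's best replies: E1→Aggressive; E2→Aggressive; E3→Moderate; E4→Moderate.
The unique mutual best reply is (E1, Aggressive), giving (9, 7).
Incumbent earns 3 sequentially versus 9 at the Nash outcome: worse off.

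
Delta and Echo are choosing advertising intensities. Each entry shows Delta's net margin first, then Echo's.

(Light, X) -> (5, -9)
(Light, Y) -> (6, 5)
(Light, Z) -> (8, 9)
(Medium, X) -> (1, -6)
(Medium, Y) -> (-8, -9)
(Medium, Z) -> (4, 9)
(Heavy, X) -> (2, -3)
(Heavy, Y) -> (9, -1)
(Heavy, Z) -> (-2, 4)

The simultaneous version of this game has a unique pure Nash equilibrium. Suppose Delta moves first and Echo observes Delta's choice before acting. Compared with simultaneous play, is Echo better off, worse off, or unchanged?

unchanged

Solve by backward induction (Delta leads).
- Light: Echo compares -9, 5, 9 and picks Z; Delta would get 8.
- Medium: Echo compares -6, -9, 9 and picks Z; Delta would get 4.
- Heavy: Echo compares -3, -1, 4 and picks Z; Delta would get -2.
Delta's induced payoffs are 8, 4, -2, so Delta commits to Light. Subgame-perfect outcome: (Light, Z) with payoffs (8, 9).
Under simultaneous play:
Delta's best replies: X→Light; Y→Heavy; Z→Light.
Echo's best replies: Light→Z; Medium→Z; Heavy→Z.
The unique mutual best reply is (Light, Z), giving (8, 9).
Echo earns 9 sequentially versus 9 at the Nash outcome: unchanged.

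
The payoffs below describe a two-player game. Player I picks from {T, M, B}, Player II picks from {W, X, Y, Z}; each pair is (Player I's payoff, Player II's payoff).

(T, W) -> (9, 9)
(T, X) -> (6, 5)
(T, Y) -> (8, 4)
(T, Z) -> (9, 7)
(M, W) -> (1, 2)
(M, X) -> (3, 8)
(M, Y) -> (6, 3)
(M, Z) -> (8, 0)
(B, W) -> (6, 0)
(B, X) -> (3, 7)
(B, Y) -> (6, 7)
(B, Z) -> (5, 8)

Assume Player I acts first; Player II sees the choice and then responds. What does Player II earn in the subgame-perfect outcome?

9

Backward induction with Player I moving first.
- T: Player II compares 9, 5, 4, 7 and picks W; Player I would get 9.
- M: Player II compares 2, 8, 3, 0 and picks X; Player I would get 3.
- B: Player II compares 0, 7, 7, 8 and picks Z; Player I would get 5.
Among 9, 3, 5, the best is 9 at T. Subgame-perfect outcome: (T, W) with payoffs (9, 9).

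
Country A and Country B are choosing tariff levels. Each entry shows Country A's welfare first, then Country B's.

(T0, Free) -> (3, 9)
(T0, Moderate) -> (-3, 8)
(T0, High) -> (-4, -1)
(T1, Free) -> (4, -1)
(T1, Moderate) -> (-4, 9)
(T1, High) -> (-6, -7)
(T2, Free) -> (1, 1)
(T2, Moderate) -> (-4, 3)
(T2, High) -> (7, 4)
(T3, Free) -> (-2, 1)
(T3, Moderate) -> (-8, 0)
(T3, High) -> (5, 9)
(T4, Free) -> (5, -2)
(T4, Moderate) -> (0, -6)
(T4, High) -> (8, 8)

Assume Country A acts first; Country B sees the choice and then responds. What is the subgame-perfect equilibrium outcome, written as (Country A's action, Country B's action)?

Country B best-responds to each possible Country A move:
- T0: Country B compares 9, 8, -1 and picks Free; Country A would get 3.
- T1: Country B compares -1, 9, -7 and picks Moderate; Country A would get -4.
- T2: Country B compares 1, 3, 4 and picks High; Country A would get 7.
- T3: Country B compares 1, 0, 9 and picks High; Country A would get 5.
- T4: Country B compares -2, -6, 8 and picks High; Country A would get 8.
Maximizing over 3, -4, 7, 5, 8, Country A chooses T4. Subgame-perfect outcome: (T4, High) with payoffs (8, 8).

(T4, High)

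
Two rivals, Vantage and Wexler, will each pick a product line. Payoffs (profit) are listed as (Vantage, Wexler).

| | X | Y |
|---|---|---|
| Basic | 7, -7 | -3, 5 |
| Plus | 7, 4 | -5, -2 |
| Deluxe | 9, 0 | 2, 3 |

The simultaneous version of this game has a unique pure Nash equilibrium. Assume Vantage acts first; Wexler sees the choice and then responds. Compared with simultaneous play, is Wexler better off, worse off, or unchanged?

better off

Backward induction with Vantage moving first.
- Basic: Wexler compares -7, 5 and picks Y; Vantage would get -3.
- Plus: Wexler compares 4, -2 and picks X; Vantage would get 7.
- Deluxe: Wexler compares 0, 3 and picks Y; Vantage would get 2.
Vantage's induced payoffs are -3, 7, 2, so Vantage commits to Plus. Subgame-perfect outcome: (Plus, X) with payoffs (7, 4).
Under simultaneous play:
Vantage's best replies: X→Deluxe; Y→Deluxe.
Wexler's best replies: Basic→Y; Plus→X; Deluxe→Y.
Only (Deluxe, Y) has each player best-responding; Nash payoffs (2, 3).
Wexler earns 4 sequentially versus 3 at the Nash outcome: better off.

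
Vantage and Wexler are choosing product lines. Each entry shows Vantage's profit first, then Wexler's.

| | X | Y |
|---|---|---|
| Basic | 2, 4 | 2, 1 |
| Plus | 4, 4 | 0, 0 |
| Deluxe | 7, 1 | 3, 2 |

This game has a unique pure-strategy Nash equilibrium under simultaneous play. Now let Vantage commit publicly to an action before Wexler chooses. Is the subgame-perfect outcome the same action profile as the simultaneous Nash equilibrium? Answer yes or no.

Solve by backward induction (Vantage leads).
- Basic: BR = X, leader payoff 2.
- Plus: BR = X, leader payoff 4.
- Deluxe: BR = Y, leader payoff 3.
Vantage's induced payoffs are 2, 4, 3, so Vantage commits to Plus. Subgame-perfect outcome: (Plus, X) with payoffs (4, 4).
Under simultaneous play:
Vantage's best replies: X→Deluxe; Y→Deluxe.
Wexler's best replies: Basic→X; Plus→X; Deluxe→Y.
Only (Deluxe, Y) has each player best-responding; Nash payoffs (3, 2).
Sequential outcome (Plus, X) differs from the Nash profile (Deluxe, Y).

no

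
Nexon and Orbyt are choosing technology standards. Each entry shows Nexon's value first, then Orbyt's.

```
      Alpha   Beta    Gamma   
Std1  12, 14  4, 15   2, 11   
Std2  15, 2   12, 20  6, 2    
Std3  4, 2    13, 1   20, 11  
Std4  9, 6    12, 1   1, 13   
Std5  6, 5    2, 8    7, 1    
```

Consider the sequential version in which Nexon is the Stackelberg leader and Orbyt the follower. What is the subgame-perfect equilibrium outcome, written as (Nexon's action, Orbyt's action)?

(Std3, Gamma)

Work backward from Orbyt's decision.
- Std1: BR = Beta, leader payoff 4.
- Std2: BR = Beta, leader payoff 12.
- Std3: BR = Gamma, leader payoff 20.
- Std4: BR = Gamma, leader payoff 1.
- Std5: BR = Beta, leader payoff 2.
Nexon's induced payoffs are 4, 12, 20, 1, 2, so Nexon commits to Std3. Subgame-perfect outcome: (Std3, Gamma) with payoffs (20, 11).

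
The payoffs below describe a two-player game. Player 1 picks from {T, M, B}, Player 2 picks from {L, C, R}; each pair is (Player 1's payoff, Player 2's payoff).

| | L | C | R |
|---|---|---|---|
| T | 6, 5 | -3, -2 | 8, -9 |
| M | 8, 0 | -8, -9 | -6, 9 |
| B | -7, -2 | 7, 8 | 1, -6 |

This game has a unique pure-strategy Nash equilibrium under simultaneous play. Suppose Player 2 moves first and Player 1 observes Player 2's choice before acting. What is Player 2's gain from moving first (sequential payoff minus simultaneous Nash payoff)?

0

Player 1 best-responds to each possible Player 2 move:
- L: BR = M, leader payoff 0.
- C: BR = B, leader payoff 8.
- R: BR = T, leader payoff -9.
Player 2's induced payoffs are 0, 8, -9, so Player 2 commits to C. Subgame-perfect outcome: (B, C) with payoffs (7, 8).
Now find the simultaneous Nash equilibrium.
Player 1's best replies: L→M; C→B; R→T.
Player 2's best replies: T→L; M→R; B→C.
The unique mutual best reply is (B, C), giving (7, 8).
Player 2's commitment gain: 8 − 8 = 0.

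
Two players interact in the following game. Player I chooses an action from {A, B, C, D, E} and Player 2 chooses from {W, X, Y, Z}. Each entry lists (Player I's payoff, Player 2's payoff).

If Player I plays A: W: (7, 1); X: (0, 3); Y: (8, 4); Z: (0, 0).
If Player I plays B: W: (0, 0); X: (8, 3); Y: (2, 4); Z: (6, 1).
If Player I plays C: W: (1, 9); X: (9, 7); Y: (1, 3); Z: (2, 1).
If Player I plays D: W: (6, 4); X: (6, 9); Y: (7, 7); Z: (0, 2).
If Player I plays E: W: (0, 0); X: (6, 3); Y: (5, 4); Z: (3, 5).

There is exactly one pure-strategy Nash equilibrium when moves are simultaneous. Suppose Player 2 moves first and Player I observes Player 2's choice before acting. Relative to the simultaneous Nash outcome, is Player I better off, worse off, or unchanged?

Player I best-responds to each possible Player 2 move:
- W → Player I plays A (best of 7, 0, 1, 6, 0); Player 2 gets 1.
- X → Player I plays C (best of 0, 8, 9, 6, 6); Player 2 gets 7.
- Y → Player I plays A (best of 8, 2, 1, 7, 5); Player 2 gets 4.
- Z → Player I plays B (best of 0, 6, 2, 0, 3); Player 2 gets 1.
Among 1, 7, 4, 1, the best is 7 at X. Subgame-perfect outcome: (C, X) with payoffs (9, 7).
Now find the simultaneous Nash equilibrium.
Player I's best replies: W→A; X→C; Y→A; Z→B.
Player 2's best replies: A→Y; B→Y; C→W; D→X; E→Z.
Only (A, Y) has each player best-responding; Nash payoffs (8, 4).
Player I earns 9 sequentially versus 8 at the Nash outcome: better off.

better off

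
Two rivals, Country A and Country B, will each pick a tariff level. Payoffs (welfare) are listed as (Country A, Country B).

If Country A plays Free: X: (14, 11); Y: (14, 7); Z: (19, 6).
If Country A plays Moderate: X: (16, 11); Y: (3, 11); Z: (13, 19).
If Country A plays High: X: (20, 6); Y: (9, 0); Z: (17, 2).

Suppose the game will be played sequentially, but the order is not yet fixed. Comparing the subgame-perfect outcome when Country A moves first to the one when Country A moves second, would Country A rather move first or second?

first

If Country A leads: Country B's best replies are Free→X, Moderate→Z, High→X; Country A's induced payoffs 14, 13, 20; outcome (High, X), payoffs (20, 6).
If Country B leads: Country A's best replies are X→High, Y→Free, Z→Free; Country B's induced payoffs 6, 7, 6; outcome (Free, Y), payoffs (14, 7).
Country A gets 20 moving first and 14 moving second, so Country A prefers to move first.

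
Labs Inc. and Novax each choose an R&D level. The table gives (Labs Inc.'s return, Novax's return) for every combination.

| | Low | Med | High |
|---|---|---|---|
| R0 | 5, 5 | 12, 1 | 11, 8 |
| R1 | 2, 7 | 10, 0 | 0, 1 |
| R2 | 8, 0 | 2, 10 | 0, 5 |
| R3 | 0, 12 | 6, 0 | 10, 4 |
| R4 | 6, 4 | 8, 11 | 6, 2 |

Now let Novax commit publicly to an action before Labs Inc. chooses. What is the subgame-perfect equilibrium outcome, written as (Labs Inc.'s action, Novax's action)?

(R0, High)

Backward induction with Novax moving first.
- Low: BR = R2, leader payoff 0.
- Med: BR = R0, leader payoff 1.
- High: BR = R0, leader payoff 8.
Novax's induced payoffs are 0, 1, 8, so Novax commits to High. Subgame-perfect outcome: (R0, High) with payoffs (11, 8).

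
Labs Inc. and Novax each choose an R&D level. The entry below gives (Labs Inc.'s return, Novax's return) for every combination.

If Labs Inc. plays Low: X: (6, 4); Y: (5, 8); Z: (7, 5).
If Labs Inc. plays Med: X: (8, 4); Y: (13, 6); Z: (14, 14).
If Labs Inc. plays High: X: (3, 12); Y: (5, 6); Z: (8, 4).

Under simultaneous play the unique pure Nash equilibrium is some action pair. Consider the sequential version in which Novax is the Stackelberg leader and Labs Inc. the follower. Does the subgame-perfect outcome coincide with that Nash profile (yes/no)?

yes

Work backward from Labs Inc.'s decision.
- X: BR = Med, leader payoff 4.
- Y: BR = Med, leader payoff 6.
- Z: BR = Med, leader payoff 14.
Novax's induced payoffs are 4, 6, 14, so Novax commits to Z. Subgame-perfect outcome: (Med, Z) with payoffs (14, 14).
Under simultaneous play:
Labs Inc.'s best replies: X→Med; Y→Med; Z→Med.
Novax's best replies: Low→Y; Med→Z; High→X.
Only (Med, Z) has each player best-responding; Nash payoffs (14, 14).
Sequential outcome (Med, Z) coincides with the Nash profile (Med, Z).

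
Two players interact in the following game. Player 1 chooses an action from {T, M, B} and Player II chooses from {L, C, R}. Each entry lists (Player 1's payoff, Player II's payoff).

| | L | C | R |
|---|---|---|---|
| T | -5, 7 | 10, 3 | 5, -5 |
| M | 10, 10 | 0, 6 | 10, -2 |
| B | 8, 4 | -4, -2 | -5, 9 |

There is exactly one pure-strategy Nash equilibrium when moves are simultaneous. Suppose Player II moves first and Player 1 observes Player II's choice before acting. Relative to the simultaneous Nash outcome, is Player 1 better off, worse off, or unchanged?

unchanged

Solve by backward induction (Player II leads).
- L → Player 1 plays M (best of -5, 10, 8); Player II gets 10.
- C → Player 1 plays T (best of 10, 0, -4); Player II gets 3.
- R → Player 1 plays M (best of 5, 10, -5); Player II gets -2.
Player II's induced payoffs are 10, 3, -2, so Player II commits to L. Subgame-perfect outcome: (M, L) with payoffs (10, 10).
Under simultaneous play:
Player 1's best replies: L→M; C→T; R→M.
Player II's best replies: T→L; M→L; B→R.
Only (M, L) has each player best-responding; Nash payoffs (10, 10).
Player 1 earns 10 sequentially versus 10 at the Nash outcome: unchanged.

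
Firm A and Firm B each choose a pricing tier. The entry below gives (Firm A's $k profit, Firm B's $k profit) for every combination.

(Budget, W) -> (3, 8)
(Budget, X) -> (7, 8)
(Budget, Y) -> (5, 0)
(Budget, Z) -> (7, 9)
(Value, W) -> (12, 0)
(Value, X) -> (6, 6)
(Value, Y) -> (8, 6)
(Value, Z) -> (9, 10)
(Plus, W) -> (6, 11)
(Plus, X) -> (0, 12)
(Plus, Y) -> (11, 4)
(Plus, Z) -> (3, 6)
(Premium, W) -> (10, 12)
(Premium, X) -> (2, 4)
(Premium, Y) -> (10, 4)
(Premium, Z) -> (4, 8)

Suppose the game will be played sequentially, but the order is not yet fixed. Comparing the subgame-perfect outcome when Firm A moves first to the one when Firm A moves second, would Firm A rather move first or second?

If Firm A leads: Firm B's best replies are Budget→Z, Value→Z, Plus→X, Premium→W; Firm A's induced payoffs 7, 9, 0, 10; outcome (Premium, W), payoffs (10, 12).
If Firm B leads: Firm A's best replies are W→Value, X→Budget, Y→Plus, Z→Value; Firm B's induced payoffs 0, 8, 4, 10; outcome (Value, Z), payoffs (9, 10).
Firm A gets 10 moving first and 9 moving second, so Firm A prefers to move first.

first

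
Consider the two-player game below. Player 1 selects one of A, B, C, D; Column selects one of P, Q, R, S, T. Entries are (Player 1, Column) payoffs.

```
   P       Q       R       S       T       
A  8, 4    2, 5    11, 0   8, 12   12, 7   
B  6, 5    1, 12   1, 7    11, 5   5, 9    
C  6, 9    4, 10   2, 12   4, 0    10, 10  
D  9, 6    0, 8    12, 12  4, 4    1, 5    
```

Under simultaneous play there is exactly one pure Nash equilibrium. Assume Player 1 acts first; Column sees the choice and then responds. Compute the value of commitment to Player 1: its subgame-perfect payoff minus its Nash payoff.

Solve by backward induction (Player 1 leads).
- A: BR = S, leader payoff 8.
- B: BR = Q, leader payoff 1.
- C: BR = R, leader payoff 2.
- D: BR = R, leader payoff 12.
Player 1's induced payoffs are 8, 1, 2, 12, so Player 1 commits to D. Subgame-perfect outcome: (D, R) with payoffs (12, 12).
Now find the simultaneous Nash equilibrium.
Player 1's best replies: P→D; Q→C; R→D; S→B; T→A.
Column's best replies: A→S; B→Q; C→R; D→R.
The unique mutual best reply is (D, R), giving (12, 12).
Player 1's commitment gain: 12 − 12 = 0.

0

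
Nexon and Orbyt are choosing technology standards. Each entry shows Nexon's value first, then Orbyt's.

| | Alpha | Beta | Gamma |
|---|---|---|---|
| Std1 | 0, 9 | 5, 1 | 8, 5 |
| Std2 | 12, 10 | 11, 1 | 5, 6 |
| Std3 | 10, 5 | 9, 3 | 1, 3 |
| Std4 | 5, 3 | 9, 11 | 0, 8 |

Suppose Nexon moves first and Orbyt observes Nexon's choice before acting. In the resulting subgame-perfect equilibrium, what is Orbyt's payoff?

10

Solve by backward induction (Nexon leads).
- Std1 → Orbyt plays Alpha (best of 9, 1, 5); Nexon gets 0.
- Std2 → Orbyt plays Alpha (best of 10, 1, 6); Nexon gets 12.
- Std3 → Orbyt plays Alpha (best of 5, 3, 3); Nexon gets 10.
- Std4 → Orbyt plays Beta (best of 3, 11, 8); Nexon gets 9.
Nexon's induced payoffs are 0, 12, 10, 9, so Nexon commits to Std2. Subgame-perfect outcome: (Std2, Alpha) with payoffs (12, 10).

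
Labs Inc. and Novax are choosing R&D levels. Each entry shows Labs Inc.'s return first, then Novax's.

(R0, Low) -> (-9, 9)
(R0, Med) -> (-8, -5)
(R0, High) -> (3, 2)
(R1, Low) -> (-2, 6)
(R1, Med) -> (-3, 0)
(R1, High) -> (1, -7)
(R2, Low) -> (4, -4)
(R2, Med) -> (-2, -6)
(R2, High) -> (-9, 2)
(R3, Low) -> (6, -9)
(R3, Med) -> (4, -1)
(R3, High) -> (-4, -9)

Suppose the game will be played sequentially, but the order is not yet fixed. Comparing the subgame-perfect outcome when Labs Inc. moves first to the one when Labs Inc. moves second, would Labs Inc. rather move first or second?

first

If Labs Inc. leads: Novax's best replies are R0→Low, R1→Low, R2→High, R3→Med; Labs Inc.'s induced payoffs -9, -2, -9, 4; outcome (R3, Med), payoffs (4, -1).
If Novax leads: Labs Inc.'s best replies are Low→R3, Med→R3, High→R0; Novax's induced payoffs -9, -1, 2; outcome (R0, High), payoffs (3, 2).
Labs Inc. gets 4 moving first and 3 moving second, so Labs Inc. prefers to move first.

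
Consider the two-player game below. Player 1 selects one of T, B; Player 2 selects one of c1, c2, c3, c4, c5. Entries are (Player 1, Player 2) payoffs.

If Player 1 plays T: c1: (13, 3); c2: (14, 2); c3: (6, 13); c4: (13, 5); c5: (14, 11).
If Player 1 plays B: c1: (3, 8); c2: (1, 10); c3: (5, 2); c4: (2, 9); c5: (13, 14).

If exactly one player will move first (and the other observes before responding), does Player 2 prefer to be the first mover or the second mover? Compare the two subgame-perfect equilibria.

second

If Player 1 leads: Player 2's best replies are T→c3, B→c5; Player 1's induced payoffs 6, 13; outcome (B, c5), payoffs (13, 14).
If Player 2 leads: Player 1's best replies are c1→T, c2→T, c3→T, c4→T, c5→T; Player 2's induced payoffs 3, 2, 13, 5, 11; outcome (T, c3), payoffs (6, 13).
Player 2 gets 13 moving first and 14 moving second, so Player 2 prefers to move second.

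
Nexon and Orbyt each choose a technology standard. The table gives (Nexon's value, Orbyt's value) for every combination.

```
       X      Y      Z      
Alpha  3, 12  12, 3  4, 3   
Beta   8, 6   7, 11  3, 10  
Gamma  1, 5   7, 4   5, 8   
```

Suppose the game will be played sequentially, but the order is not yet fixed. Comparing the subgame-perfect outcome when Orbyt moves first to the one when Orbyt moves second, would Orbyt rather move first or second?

If Nexon leads: Orbyt's best replies are Alpha→X, Beta→Y, Gamma→Z; Nexon's induced payoffs 3, 7, 5; outcome (Beta, Y), payoffs (7, 11).
If Orbyt leads: Nexon's best replies are X→Beta, Y→Alpha, Z→Gamma; Orbyt's induced payoffs 6, 3, 8; outcome (Gamma, Z), payoffs (5, 8).
Orbyt gets 8 moving first and 11 moving second, so Orbyt prefers to move second.

second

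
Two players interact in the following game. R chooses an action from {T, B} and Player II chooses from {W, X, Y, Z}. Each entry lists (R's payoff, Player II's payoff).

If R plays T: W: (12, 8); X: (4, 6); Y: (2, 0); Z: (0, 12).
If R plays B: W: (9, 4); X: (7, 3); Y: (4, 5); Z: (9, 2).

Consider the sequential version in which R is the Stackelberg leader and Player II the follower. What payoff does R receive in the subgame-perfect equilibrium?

Solve by backward induction (R leads).
- T: Player II compares 8, 6, 0, 12 and picks Z; R would get 0.
- B: Player II compares 4, 3, 5, 2 and picks Y; R would get 4.
R's induced payoffs are 0, 4, so R commits to B. Subgame-perfect outcome: (B, Y) with payoffs (4, 5).

4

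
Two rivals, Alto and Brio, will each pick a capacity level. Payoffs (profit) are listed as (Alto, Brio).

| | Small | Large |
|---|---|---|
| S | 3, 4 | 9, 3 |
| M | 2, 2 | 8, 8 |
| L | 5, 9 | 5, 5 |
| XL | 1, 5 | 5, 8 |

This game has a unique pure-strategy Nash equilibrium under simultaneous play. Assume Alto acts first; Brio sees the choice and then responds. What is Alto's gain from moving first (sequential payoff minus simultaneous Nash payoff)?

3

Backward induction with Alto moving first.
- S: BR = Small, leader payoff 3.
- M: BR = Large, leader payoff 8.
- L: BR = Small, leader payoff 5.
- XL: BR = Large, leader payoff 5.
Maximizing over 3, 8, 5, 5, Alto chooses M. Subgame-perfect outcome: (M, Large) with payoffs (8, 8).
Under simultaneous play:
Alto's best replies: Small→L; Large→S.
Brio's best replies: S→Small; M→Large; L→Small; XL→Large.
The unique mutual best reply is (L, Small), giving (5, 9).
Alto's commitment gain: 8 − 5 = 3.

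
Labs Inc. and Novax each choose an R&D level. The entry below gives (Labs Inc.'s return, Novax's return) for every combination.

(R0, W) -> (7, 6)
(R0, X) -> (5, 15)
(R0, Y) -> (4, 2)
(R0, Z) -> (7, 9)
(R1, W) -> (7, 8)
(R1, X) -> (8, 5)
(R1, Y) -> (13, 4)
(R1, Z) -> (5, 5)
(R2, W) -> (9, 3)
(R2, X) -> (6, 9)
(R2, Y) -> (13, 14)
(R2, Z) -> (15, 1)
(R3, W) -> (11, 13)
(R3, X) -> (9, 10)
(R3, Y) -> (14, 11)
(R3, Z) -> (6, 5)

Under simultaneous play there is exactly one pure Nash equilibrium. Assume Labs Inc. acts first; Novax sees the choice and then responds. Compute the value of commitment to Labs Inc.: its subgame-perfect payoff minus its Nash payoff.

Novax best-responds to each possible Labs Inc. move:
- R0: BR = X, leader payoff 5.
- R1: BR = W, leader payoff 7.
- R2: BR = Y, leader payoff 13.
- R3: BR = W, leader payoff 11.
Maximizing over 5, 7, 13, 11, Labs Inc. chooses R2. Subgame-perfect outcome: (R2, Y) with payoffs (13, 14).
Under simultaneous play:
Labs Inc.'s best replies: W→R3; X→R3; Y→R3; Z→R2.
Novax's best replies: R0→X; R1→W; R2→Y; R3→W.
The unique mutual best reply is (R3, W), giving (11, 13).
Labs Inc.'s commitment gain: 13 − 11 = 2.

2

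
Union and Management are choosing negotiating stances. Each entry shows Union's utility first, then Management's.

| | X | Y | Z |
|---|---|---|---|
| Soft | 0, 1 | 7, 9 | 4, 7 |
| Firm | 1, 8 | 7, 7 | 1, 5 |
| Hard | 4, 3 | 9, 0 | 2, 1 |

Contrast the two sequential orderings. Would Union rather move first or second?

If Union leads: Management's best replies are Soft→Y, Firm→X, Hard→X; Union's induced payoffs 7, 1, 4; outcome (Soft, Y), payoffs (7, 9).
If Management leads: Union's best replies are X→Hard, Y→Hard, Z→Soft; Management's induced payoffs 3, 0, 7; outcome (Soft, Z), payoffs (4, 7).
Union gets 7 moving first and 4 moving second, so Union prefers to move first.

first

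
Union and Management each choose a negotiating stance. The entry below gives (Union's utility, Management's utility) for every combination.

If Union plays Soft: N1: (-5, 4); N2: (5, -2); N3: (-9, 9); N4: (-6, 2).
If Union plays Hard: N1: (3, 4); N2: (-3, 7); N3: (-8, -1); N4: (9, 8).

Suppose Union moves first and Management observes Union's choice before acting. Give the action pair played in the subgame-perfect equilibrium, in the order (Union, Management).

(Hard, N4)

Solve by backward induction (Union leads).
- Soft: BR = N3, leader payoff -9.
- Hard: BR = N4, leader payoff 9.
Among -9, 9, the best is 9 at Hard. Subgame-perfect outcome: (Hard, N4) with payoffs (9, 8).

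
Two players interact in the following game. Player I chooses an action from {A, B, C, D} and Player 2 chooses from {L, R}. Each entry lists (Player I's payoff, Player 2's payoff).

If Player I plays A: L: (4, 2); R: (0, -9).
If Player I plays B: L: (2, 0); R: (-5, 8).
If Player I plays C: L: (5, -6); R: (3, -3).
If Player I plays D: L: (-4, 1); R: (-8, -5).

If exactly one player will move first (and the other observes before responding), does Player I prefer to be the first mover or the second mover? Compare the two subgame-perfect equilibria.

If Player I leads: Player 2's best replies are A→L, B→R, C→R, D→L; Player I's induced payoffs 4, -5, 3, -4; outcome (A, L), payoffs (4, 2).
If Player 2 leads: Player I's best replies are L→C, R→C; Player 2's induced payoffs -6, -3; outcome (C, R), payoffs (3, -3).
Player I gets 4 moving first and 3 moving second, so Player I prefers to move first.

first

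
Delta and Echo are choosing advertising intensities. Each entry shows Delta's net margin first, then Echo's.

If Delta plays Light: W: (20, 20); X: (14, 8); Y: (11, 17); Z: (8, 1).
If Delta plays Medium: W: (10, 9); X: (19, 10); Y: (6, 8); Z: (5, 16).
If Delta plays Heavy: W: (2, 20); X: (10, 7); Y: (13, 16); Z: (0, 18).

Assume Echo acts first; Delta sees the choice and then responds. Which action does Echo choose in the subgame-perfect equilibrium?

W

Work backward from Delta's decision.
- W → Delta plays Light (best of 20, 10, 2); Echo gets 20.
- X → Delta plays Medium (best of 14, 19, 10); Echo gets 10.
- Y → Delta plays Heavy (best of 11, 6, 13); Echo gets 16.
- Z → Delta plays Light (best of 8, 5, 0); Echo gets 1.
Maximizing over 20, 10, 16, 1, Echo chooses W. Subgame-perfect outcome: (Light, W) with payoffs (20, 20).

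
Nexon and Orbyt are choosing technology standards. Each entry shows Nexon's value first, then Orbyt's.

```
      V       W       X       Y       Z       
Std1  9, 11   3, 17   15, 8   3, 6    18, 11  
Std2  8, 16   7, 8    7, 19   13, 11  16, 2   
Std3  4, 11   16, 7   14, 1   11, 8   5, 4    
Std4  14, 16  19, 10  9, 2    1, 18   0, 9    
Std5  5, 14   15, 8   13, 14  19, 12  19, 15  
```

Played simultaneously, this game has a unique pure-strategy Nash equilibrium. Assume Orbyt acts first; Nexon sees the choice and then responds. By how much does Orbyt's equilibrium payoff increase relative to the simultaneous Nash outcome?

1

Solve by backward induction (Orbyt leads).
- V → Nexon plays Std4 (best of 9, 8, 4, 14, 5); Orbyt gets 16.
- W → Nexon plays Std4 (best of 3, 7, 16, 19, 15); Orbyt gets 10.
- X → Nexon plays Std1 (best of 15, 7, 14, 9, 13); Orbyt gets 8.
- Y → Nexon plays Std5 (best of 3, 13, 11, 1, 19); Orbyt gets 12.
- Z → Nexon plays Std5 (best of 18, 16, 5, 0, 19); Orbyt gets 15.
Orbyt's induced payoffs are 16, 10, 8, 12, 15, so Orbyt commits to V. Subgame-perfect outcome: (Std4, V) with payoffs (14, 16).
Now find the simultaneous Nash equilibrium.
Nexon's best replies: V→Std4; W→Std4; X→Std1; Y→Std5; Z→Std5.
Orbyt's best replies: Std1→W; Std2→X; Std3→V; Std4→Y; Std5→Z.
Only (Std5, Z) has each player best-responding; Nash payoffs (19, 15).
Orbyt's commitment gain: 16 − 15 = 1.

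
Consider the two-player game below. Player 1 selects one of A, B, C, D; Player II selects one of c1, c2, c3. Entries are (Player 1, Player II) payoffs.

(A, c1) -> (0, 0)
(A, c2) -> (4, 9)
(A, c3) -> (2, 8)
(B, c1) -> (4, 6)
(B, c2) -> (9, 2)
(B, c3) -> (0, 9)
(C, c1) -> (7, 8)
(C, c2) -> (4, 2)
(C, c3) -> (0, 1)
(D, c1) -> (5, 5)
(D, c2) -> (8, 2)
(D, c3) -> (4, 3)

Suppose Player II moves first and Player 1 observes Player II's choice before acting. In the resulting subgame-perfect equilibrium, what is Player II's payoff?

8

Work backward from Player 1's decision.
- c1 → Player 1 plays C (best of 0, 4, 7, 5); Player II gets 8.
- c2 → Player 1 plays B (best of 4, 9, 4, 8); Player II gets 2.
- c3 → Player 1 plays D (best of 2, 0, 0, 4); Player II gets 3.
Maximizing over 8, 2, 3, Player II chooses c1. Subgame-perfect outcome: (C, c1) with payoffs (7, 8).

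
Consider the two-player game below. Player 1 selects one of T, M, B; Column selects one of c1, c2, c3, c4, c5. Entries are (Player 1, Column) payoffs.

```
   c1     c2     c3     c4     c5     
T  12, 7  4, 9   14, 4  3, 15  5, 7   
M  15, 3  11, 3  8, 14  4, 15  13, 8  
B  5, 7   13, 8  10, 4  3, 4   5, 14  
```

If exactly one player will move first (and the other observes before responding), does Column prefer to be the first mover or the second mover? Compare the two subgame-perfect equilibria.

If Player 1 leads: Column's best replies are T→c4, M→c4, B→c5; Player 1's induced payoffs 3, 4, 5; outcome (B, c5), payoffs (5, 14).
If Column leads: Player 1's best replies are c1→M, c2→B, c3→T, c4→M, c5→M; Column's induced payoffs 3, 8, 4, 15, 8; outcome (M, c4), payoffs (4, 15).
Column gets 15 moving first and 14 moving second, so Column prefers to move first.

first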